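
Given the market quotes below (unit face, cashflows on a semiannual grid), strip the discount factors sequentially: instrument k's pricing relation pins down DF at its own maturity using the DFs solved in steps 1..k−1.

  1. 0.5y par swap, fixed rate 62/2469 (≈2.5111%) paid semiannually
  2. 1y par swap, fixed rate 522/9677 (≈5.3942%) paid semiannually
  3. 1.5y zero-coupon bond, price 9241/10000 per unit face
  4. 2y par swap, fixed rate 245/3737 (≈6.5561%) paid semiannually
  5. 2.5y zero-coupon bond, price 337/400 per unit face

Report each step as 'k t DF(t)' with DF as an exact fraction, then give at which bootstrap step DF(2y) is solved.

step 1 [0.5y] swap r/2=31/2469: DF=(1 − 31/2469·(0))/(1+31/2469) = 2469/2500 ≈ 0.987600
step 2 [1y] swap r/2=261/9677: DF=(1 − 261/9677·(0.987600))/(1+261/9677) = 4739/5000 ≈ 0.947800
step 3 [1.5y] zero: DF = P = 9241/10000 ≈ 0.924100
step 4 [2y] swap r/2=245/7474: DF=(1 − 245/7474·(0.987600+0.947800+0.924100))/(1+245/7474) = 351/400 ≈ 0.877500
step 5 [2.5y] zero: DF = P = 337/400 ≈ 0.842500

1 1/2 2469/2500
2 1 4739/5000
3 3/2 9241/10000
4 2 351/400
5 5/2 337/400
DF(2y) is solved at step 4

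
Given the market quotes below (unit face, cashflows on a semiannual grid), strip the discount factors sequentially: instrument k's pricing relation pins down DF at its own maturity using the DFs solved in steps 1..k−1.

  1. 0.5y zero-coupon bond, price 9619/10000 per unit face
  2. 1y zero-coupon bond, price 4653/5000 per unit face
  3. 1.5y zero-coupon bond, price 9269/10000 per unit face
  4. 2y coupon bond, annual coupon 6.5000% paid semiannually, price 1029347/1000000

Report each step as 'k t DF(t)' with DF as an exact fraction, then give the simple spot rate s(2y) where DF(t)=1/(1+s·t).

1 1/2 9619/10000
2 1 4653/5000
3 3/2 9269/10000
4 2 4541/5000
s(2y) = (1/(4541/5000) − 1)/(2) = 459/9082 ≈ 5.0540%

step 1 [0.5y] zero: DF = P = 9619/10000 ≈ 0.961900
step 2 [1y] zero: DF = P = 4653/5000 ≈ 0.930600
step 3 [1.5y] zero: DF = P = 9269/10000 ≈ 0.926900
step 4 [2y] bond c/2=13/400: DF=(1029347/1000000 − 13/400·(0.961900+0.930600+0.926900))/(1+13/400) = 4541/5000 ≈ 0.908200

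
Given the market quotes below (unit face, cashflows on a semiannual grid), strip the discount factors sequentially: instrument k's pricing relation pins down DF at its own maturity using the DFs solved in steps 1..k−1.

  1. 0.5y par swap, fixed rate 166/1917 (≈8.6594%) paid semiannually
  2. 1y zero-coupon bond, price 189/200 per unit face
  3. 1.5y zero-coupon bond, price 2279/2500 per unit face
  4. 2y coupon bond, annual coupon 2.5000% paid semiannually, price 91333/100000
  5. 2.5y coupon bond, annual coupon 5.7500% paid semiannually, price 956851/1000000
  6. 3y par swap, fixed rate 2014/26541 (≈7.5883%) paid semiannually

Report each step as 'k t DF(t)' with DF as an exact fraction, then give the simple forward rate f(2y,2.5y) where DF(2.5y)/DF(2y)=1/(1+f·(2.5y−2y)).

step 1 [0.5y] swap r/2=83/1917: DF=(1 − 83/1917·(0))/(1+83/1917) = 1917/2000 ≈ 0.958500
step 2 [1y] zero: DF = P = 189/200 ≈ 0.945000
step 3 [1.5y] zero: DF = P = 2279/2500 ≈ 0.911600
step 4 [2y] bond c/2=1/80: DF=(91333/100000 − 1/80·(0.958500+0.945000+0.911600))/(1+1/80) = 8673/10000 ≈ 0.867300
step 5 [2.5y] bond c/2=23/800: DF=(956851/1000000 − 23/800·(0.958500+0.945000+0.911600+0.867300))/(1+23/800) = 517/625 ≈ 0.827200
step 6 [3y] swap r/2=1007/26541: DF=(1 − 1007/26541·(0.958500+0.945000+0.911600+0.867300+0.827200))/(1+1007/26541) = 3993/5000 ≈ 0.798600

1 1/2 1917/2000
2 1 189/200
3 3/2 2279/2500
4 2 8673/10000
5 5/2 517/625
6 3 3993/5000
f(2y,2.5y) = ((8673/10000)/(517/625) − 1)/(1/2) = 401/4136 ≈ 9.6954%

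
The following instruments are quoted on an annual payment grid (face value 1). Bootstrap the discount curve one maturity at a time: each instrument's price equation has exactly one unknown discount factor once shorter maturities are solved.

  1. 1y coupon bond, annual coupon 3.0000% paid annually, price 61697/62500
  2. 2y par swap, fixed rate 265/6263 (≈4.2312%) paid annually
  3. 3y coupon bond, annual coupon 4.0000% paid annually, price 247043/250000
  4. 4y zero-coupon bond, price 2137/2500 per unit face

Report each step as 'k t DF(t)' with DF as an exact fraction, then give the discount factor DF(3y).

1 1 599/625
2 2 1841/2000
3 3 8779/10000
4 4 2137/2500
DF(3y) = 8779/10000 ≈ 0.877900

step 1 [1y] bond c/1=3/100: DF=(61697/62500 − 3/100·(0))/(1+3/100) = 599/625 ≈ 0.958400
step 2 [2y] swap r/1=265/6263: DF=(1 − 265/6263·(0.958400))/(1+265/6263) = 1841/2000 ≈ 0.920500
step 3 [3y] bond c/1=1/25: DF=(247043/250000 − 1/25·(0.958400+0.920500))/(1+1/25) = 8779/10000 ≈ 0.877900
step 4 [4y] zero: DF = P = 2137/2500 ≈ 0.854800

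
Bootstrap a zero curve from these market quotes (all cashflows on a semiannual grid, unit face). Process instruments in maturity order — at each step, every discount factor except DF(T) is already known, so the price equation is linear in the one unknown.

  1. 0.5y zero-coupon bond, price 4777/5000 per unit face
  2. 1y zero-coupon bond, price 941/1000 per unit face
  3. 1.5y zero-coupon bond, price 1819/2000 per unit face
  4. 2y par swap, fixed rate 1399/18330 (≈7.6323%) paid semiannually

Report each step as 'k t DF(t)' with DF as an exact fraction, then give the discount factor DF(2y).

1 1/2 4777/5000
2 1 941/1000
3 3/2 1819/2000
4 2 8601/10000
DF(2y) = 8601/10000 ≈ 0.860100

step 1 [0.5y] zero: DF = P = 4777/5000 ≈ 0.955400
step 2 [1y] zero: DF = P = 941/1000 ≈ 0.941000
step 3 [1.5y] zero: DF = P = 1819/2000 ≈ 0.909500
step 4 [2y] swap r/2=1399/36660: DF=(1 − 1399/36660·(0.955400+0.941000+0.909500))/(1+1399/36660) = 8601/10000 ≈ 0.860100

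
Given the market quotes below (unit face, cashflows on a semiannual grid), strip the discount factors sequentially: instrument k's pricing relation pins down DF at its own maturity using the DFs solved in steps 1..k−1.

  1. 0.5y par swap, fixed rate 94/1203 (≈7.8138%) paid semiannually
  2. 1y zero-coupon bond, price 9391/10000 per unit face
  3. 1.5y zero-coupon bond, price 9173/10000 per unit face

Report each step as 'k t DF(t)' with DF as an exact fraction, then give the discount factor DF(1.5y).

1 1/2 1203/1250
2 1 9391/10000
3 3/2 9173/10000
DF(1.5y) = 9173/10000 ≈ 0.917300

step 1 [0.5y] swap r/2=47/1203: DF=(1 − 47/1203·(0))/(1+47/1203) = 1203/1250 ≈ 0.962400
step 2 [1y] zero: DF = P = 9391/10000 ≈ 0.939100
step 3 [1.5y] zero: DF = P = 9173/10000 ≈ 0.917300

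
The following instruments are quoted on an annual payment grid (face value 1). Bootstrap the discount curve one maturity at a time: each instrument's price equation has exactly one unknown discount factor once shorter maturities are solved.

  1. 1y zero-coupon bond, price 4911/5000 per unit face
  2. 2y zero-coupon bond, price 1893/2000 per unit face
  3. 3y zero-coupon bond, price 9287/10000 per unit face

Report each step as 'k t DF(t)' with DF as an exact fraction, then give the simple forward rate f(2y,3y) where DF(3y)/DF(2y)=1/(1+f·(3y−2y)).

1 1 4911/5000
2 2 1893/2000
3 3 9287/10000
f(2y,3y) = ((1893/2000)/(9287/10000) − 1)/(1) = 178/9287 ≈ 1.9167%

step 1 [1y] zero: DF = P = 4911/5000 ≈ 0.982200
step 2 [2y] zero: DF = P = 1893/2000 ≈ 0.946500
step 3 [3y] zero: DF = P = 9287/10000 ≈ 0.928700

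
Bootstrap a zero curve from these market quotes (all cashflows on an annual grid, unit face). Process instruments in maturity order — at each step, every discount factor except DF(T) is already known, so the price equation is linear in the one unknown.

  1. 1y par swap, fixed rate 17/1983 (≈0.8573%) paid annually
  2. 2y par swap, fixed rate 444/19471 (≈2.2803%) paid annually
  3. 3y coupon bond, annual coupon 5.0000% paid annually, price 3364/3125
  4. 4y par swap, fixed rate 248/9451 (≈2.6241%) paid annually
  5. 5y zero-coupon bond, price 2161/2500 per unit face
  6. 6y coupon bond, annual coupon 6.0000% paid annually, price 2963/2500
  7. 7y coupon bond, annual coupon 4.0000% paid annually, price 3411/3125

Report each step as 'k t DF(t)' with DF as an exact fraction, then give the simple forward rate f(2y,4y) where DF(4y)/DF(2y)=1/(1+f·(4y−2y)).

step 1 [1y] swap r/1=17/1983: DF=(1 − 17/1983·(0))/(1+17/1983) = 1983/2000 ≈ 0.991500
step 2 [2y] swap r/1=444/19471: DF=(1 − 444/19471·(0.991500))/(1+444/19471) = 2389/2500 ≈ 0.955600
step 3 [3y] bond c/1=1/20: DF=(3364/3125 − 1/20·(0.991500+0.955600))/(1+1/20) = 373/400 ≈ 0.932500
step 4 [4y] swap r/1=248/9451: DF=(1 − 248/9451·(0.991500+0.955600+0.932500))/(1+248/9451) = 563/625 ≈ 0.900800
step 5 [5y] zero: DF = P = 2161/2500 ≈ 0.864400
step 6 [6y] bond c/1=3/50: DF=(2963/2500 − 3/50·(0.991500+0.955600+0.932500+0.900800+0.864400))/(1+3/50) = 1069/1250 ≈ 0.855200
step 7 [7y] bond c/1=1/25: DF=(3411/3125 − 1/25·(0.991500+0.955600+0.932500+0.900800+0.864400+0.855200))/(1+1/25) = 419/500 ≈ 0.838000

1 1 1983/2000
2 2 2389/2500
3 3 373/400
4 4 563/625
5 5 2161/2500
6 6 1069/1250
7 7 419/500
f(2y,4y) = ((2389/2500)/(563/625) − 1)/(2) = 137/4504 ≈ 3.0417%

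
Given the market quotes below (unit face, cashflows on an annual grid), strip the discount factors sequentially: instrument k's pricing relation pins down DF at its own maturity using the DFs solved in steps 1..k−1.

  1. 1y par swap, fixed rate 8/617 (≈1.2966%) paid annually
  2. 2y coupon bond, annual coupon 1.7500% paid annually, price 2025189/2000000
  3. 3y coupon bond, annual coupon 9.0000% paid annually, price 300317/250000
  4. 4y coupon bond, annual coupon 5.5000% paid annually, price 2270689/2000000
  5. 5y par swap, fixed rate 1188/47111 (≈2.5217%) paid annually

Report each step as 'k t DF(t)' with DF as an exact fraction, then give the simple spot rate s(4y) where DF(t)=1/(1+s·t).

1 1 617/625
2 2 4891/5000
3 3 4699/5000
4 4 9247/10000
5 5 2203/2500
s(4y) = (1/(9247/10000) − 1)/(4) = 753/36988 ≈ 2.0358%

step 1 [1y] swap r/1=8/617: DF=(1 − 8/617·(0))/(1+8/617) = 617/625 ≈ 0.987200
step 2 [2y] bond c/1=7/400: DF=(2025189/2000000 − 7/400·(0.987200))/(1+7/400) = 4891/5000 ≈ 0.978200
step 3 [3y] bond c/1=9/100: DF=(300317/250000 − 9/100·(0.987200+0.978200))/(1+9/100) = 4699/5000 ≈ 0.939800
step 4 [4y] bond c/1=11/200: DF=(2270689/2000000 − 11/200·(0.987200+0.978200+0.939800))/(1+11/200) = 9247/10000 ≈ 0.924700
step 5 [5y] swap r/1=1188/47111: DF=(1 − 1188/47111·(0.987200+0.978200+0.939800+0.924700))/(1+1188/47111) = 2203/2500 ≈ 0.881200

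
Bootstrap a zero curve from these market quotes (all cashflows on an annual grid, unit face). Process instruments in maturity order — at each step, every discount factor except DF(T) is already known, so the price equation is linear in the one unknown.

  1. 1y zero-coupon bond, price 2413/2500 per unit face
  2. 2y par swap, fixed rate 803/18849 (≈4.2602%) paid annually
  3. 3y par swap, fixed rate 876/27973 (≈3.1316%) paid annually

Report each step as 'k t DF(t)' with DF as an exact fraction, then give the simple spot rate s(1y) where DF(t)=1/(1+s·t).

1 1 2413/2500
2 2 9197/10000
3 3 2281/2500
s(1y) = (1/(2413/2500) − 1)/(1) = 87/2413 ≈ 3.6055%

step 1 [1y] zero: DF = P = 2413/2500 ≈ 0.965200
step 2 [2y] swap r/1=803/18849: DF=(1 − 803/18849·(0.965200))/(1+803/18849) = 9197/10000 ≈ 0.919700
step 3 [3y] swap r/1=876/27973: DF=(1 − 876/27973·(0.965200+0.919700))/(1+876/27973) = 2281/2500 ≈ 0.912400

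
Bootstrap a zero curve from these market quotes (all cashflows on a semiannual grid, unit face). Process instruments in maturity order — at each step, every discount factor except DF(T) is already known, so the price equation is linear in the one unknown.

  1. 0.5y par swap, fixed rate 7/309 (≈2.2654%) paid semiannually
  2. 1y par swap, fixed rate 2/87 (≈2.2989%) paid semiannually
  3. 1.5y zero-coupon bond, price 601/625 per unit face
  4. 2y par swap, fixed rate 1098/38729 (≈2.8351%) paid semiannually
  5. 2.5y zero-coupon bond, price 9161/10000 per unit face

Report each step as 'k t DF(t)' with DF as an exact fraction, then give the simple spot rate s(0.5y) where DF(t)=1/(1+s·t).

step 1 [0.5y] swap r/2=7/618: DF=(1 − 7/618·(0))/(1+7/618) = 618/625 ≈ 0.988800
step 2 [1y] swap r/2=1/87: DF=(1 − 1/87·(0.988800))/(1+1/87) = 4887/5000 ≈ 0.977400
step 3 [1.5y] zero: DF = P = 601/625 ≈ 0.961600
step 4 [2y] swap r/2=549/38729: DF=(1 − 549/38729·(0.988800+0.977400+0.961600))/(1+549/38729) = 9451/10000 ≈ 0.945100
step 5 [2.5y] zero: DF = P = 9161/10000 ≈ 0.916100

1 1/2 618/625
2 1 4887/5000
3 3/2 601/625
4 2 9451/10000
5 5/2 9161/10000
s(0.5y) = (1/(618/625) − 1)/(1/2) = 7/309 ≈ 2.2654%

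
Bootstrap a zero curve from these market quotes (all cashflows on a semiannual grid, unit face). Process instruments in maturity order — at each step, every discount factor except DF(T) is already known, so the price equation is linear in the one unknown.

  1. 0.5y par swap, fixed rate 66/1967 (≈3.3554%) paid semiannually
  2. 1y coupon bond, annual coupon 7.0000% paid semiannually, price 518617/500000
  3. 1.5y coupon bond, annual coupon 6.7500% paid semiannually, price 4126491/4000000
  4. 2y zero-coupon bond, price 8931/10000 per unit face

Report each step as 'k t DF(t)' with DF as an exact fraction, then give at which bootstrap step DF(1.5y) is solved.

1 1/2 1967/2000
2 1 9689/10000
3 3/2 4671/5000
4 2 8931/10000
DF(1.5y) is solved at step 3

step 1 [0.5y] swap r/2=33/1967: DF=(1 − 33/1967·(0))/(1+33/1967) = 1967/2000 ≈ 0.983500
step 2 [1y] bond c/2=7/200: DF=(518617/500000 − 7/200·(0.983500))/(1+7/200) = 9689/10000 ≈ 0.968900
step 3 [1.5y] bond c/2=27/800: DF=(4126491/4000000 − 27/800·(0.983500+0.968900))/(1+27/800) = 4671/5000 ≈ 0.934200
step 4 [2y] zero: DF = P = 8931/10000 ≈ 0.893100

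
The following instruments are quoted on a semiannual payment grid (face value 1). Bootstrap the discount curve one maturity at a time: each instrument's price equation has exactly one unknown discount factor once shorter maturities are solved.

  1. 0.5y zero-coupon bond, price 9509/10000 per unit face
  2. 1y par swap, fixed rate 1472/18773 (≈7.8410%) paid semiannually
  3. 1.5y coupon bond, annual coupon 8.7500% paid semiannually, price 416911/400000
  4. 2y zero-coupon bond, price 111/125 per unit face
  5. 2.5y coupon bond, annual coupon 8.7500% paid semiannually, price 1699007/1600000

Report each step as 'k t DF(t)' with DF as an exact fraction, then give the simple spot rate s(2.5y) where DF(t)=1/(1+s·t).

1 1/2 9509/10000
2 1 579/625
3 3/2 9199/10000
4 2 111/125
5 5/2 8629/10000
s(2.5y) = (1/(8629/10000) − 1)/(5/2) = 2742/43145 ≈ 6.3553%

step 1 [0.5y] zero: DF = P = 9509/10000 ≈ 0.950900
step 2 [1y] swap r/2=736/18773: DF=(1 − 736/18773·(0.950900))/(1+736/18773) = 579/625 ≈ 0.926400
step 3 [1.5y] bond c/2=7/160: DF=(416911/400000 − 7/160·(0.950900+0.926400))/(1+7/160) = 9199/10000 ≈ 0.919900
step 4 [2y] zero: DF = P = 111/125 ≈ 0.888000
step 5 [2.5y] bond c/2=7/160: DF=(1699007/1600000 − 7/160·(0.950900+0.926400+0.919900+0.888000))/(1+7/160) = 8629/10000 ≈ 0.862900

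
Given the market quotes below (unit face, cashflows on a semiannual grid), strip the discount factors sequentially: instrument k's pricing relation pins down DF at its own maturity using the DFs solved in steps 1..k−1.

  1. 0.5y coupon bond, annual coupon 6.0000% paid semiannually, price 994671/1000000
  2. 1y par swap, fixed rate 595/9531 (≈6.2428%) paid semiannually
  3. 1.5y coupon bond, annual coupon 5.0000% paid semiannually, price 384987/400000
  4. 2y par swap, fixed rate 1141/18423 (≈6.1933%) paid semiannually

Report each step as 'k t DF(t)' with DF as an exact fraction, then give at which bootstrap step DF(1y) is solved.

1 1/2 9657/10000
2 1 1881/2000
3 3/2 357/400
4 2 8859/10000
DF(1y) is solved at step 2

step 1 [0.5y] bond c/2=3/100: DF=(994671/1000000 − 3/100·(0))/(1+3/100) = 9657/10000 ≈ 0.965700
step 2 [1y] swap r/2=595/19062: DF=(1 − 595/19062·(0.965700))/(1+595/19062) = 1881/2000 ≈ 0.940500
step 3 [1.5y] bond c/2=1/40: DF=(384987/400000 − 1/40·(0.965700+0.940500))/(1+1/40) = 357/400 ≈ 0.892500
step 4 [2y] swap r/2=1141/36846: DF=(1 − 1141/36846·(0.965700+0.940500+0.892500))/(1+1141/36846) = 8859/10000 ≈ 0.885900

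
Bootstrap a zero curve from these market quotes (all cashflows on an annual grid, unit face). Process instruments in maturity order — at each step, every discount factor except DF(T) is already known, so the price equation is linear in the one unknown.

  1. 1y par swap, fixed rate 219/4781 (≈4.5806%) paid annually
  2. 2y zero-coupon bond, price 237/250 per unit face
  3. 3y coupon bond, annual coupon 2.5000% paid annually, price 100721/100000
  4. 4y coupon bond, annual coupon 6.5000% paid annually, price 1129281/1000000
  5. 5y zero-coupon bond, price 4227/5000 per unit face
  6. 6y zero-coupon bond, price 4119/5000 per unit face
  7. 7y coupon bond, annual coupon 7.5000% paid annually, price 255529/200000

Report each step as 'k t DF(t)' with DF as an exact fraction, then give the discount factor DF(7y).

1 1 4781/5000
2 2 237/250
3 3 4681/5000
4 4 887/1000
5 5 4227/5000
6 6 4119/5000
7 7 203/250
DF(7y) = 203/250 ≈ 0.812000

step 1 [1y] swap r/1=219/4781: DF=(1 − 219/4781·(0))/(1+219/4781) = 4781/5000 ≈ 0.956200
step 2 [2y] zero: DF = P = 237/250 ≈ 0.948000
step 3 [3y] bond c/1=1/40: DF=(100721/100000 − 1/40·(0.956200+0.948000))/(1+1/40) = 4681/5000 ≈ 0.936200
step 4 [4y] bond c/1=13/200: DF=(1129281/1000000 − 13/200·(0.956200+0.948000+0.936200))/(1+13/200) = 887/1000 ≈ 0.887000
step 5 [5y] zero: DF = P = 4227/5000 ≈ 0.845400
step 6 [6y] zero: DF = P = 4119/5000 ≈ 0.823800
step 7 [7y] bond c/1=3/40: DF=(255529/200000 − 3/40·(0.956200+0.948000+0.936200+0.887000+0.845400+0.823800))/(1+3/40) = 203/250 ≈ 0.812000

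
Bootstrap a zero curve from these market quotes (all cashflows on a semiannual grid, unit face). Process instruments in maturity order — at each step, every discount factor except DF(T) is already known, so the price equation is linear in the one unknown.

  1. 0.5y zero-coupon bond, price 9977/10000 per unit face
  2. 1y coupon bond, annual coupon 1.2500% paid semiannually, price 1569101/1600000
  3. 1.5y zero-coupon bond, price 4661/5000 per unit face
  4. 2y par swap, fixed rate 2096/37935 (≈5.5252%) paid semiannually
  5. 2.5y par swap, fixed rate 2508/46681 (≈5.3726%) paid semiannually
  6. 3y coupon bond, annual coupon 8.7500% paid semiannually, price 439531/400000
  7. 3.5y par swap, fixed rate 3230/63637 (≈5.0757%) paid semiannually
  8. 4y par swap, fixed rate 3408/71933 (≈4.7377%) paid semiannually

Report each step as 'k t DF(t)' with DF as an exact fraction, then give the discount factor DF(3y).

1 1/2 9977/10000
2 1 2421/2500
3 3/2 4661/5000
4 2 1119/1250
5 5/2 4373/5000
6 3 8571/10000
7 7/2 1677/2000
8 4 1037/1250
DF(3y) = 8571/10000 ≈ 0.857100

step 1 [0.5y] zero: DF = P = 9977/10000 ≈ 0.997700
step 2 [1y] bond c/2=1/160: DF=(1569101/1600000 − 1/160·(0.997700))/(1+1/160) = 2421/2500 ≈ 0.968400
step 3 [1.5y] zero: DF = P = 4661/5000 ≈ 0.932200
step 4 [2y] swap r/2=1048/37935: DF=(1 − 1048/37935·(0.997700+0.968400+0.932200))/(1+1048/37935) = 1119/1250 ≈ 0.895200
step 5 [2.5y] swap r/2=1254/46681: DF=(1 − 1254/46681·(0.997700+0.968400+0.932200+0.895200))/(1+1254/46681) = 4373/5000 ≈ 0.874600
step 6 [3y] bond c/2=7/160: DF=(439531/400000 − 7/160·(0.997700+0.968400+0.932200+0.895200+0.874600))/(1+7/160) = 8571/10000 ≈ 0.857100
step 7 [3.5y] swap r/2=1615/63637: DF=(1 − 1615/63637·(0.997700+0.968400+0.932200+0.895200+0.874600+0.857100))/(1+1615/63637) = 1677/2000 ≈ 0.838500
step 8 [4y] swap r/2=1704/71933: DF=(1 − 1704/71933·(0.997700+0.968400+0.932200+0.895200+0.874600+0.857100+0.838500))/(1+1704/71933) = 1037/1250 ≈ 0.829600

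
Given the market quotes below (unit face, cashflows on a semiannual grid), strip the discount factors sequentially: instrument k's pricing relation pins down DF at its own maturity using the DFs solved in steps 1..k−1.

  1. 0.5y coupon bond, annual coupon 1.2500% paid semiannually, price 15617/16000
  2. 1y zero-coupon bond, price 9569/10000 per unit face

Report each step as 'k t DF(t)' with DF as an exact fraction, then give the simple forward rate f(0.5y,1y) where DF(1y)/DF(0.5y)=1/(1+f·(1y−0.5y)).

step 1 [0.5y] bond c/2=1/160: DF=(15617/16000 − 1/160·(0))/(1+1/160) = 97/100 ≈ 0.970000
step 2 [1y] zero: DF = P = 9569/10000 ≈ 0.956900

1 1/2 97/100
2 1 9569/10000
f(0.5y,1y) = ((97/100)/(9569/10000) − 1)/(1/2) = 262/9569 ≈ 2.7380%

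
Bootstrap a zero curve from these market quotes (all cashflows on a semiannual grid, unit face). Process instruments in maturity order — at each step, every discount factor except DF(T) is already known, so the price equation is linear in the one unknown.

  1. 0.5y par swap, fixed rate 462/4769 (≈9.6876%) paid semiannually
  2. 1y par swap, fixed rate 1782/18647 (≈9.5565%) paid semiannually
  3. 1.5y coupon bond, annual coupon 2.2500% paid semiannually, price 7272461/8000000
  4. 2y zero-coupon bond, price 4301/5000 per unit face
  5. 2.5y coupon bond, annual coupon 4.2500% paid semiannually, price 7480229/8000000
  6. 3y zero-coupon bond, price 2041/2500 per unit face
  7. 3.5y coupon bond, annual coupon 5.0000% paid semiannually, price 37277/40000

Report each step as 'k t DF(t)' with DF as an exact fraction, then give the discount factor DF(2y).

1 1/2 4769/5000
2 1 9109/10000
3 3/2 4391/5000
4 2 4301/5000
5 5/2 4203/5000
6 3 2041/2500
7 7/2 7809/10000
DF(2y) = 4301/5000 ≈ 0.860200

step 1 [0.5y] swap r/2=231/4769: DF=(1 − 231/4769·(0))/(1+231/4769) = 4769/5000 ≈ 0.953800
step 2 [1y] swap r/2=891/18647: DF=(1 − 891/18647·(0.953800))/(1+891/18647) = 9109/10000 ≈ 0.910900
step 3 [1.5y] bond c/2=9/800: DF=(7272461/8000000 − 9/800·(0.953800+0.910900))/(1+9/800) = 4391/5000 ≈ 0.878200
step 4 [2y] zero: DF = P = 4301/5000 ≈ 0.860200
step 5 [2.5y] bond c/2=17/800: DF=(7480229/8000000 − 17/800·(0.953800+0.910900+0.878200+0.860200))/(1+17/800) = 4203/5000 ≈ 0.840600
step 6 [3y] zero: DF = P = 2041/2500 ≈ 0.816400
step 7 [3.5y] bond c/2=1/40: DF=(37277/40000 − 1/40·(0.953800+0.910900+0.878200+0.860200+0.840600+0.816400))/(1+1/40) = 7809/10000 ≈ 0.780900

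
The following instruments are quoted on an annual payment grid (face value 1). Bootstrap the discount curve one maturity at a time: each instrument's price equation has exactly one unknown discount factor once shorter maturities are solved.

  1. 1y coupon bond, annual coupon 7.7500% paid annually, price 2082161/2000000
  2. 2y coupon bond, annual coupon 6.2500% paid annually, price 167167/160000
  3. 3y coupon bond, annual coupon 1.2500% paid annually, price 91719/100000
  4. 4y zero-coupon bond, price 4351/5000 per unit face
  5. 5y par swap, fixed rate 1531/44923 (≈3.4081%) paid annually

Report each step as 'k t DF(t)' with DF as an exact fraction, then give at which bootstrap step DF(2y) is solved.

1 1 4831/5000
2 2 1853/2000
3 3 353/400
4 4 4351/5000
5 5 8469/10000
DF(2y) is solved at step 2

step 1 [1y] bond c/1=31/400: DF=(2082161/2000000 − 31/400·(0))/(1+31/400) = 4831/5000 ≈ 0.966200
step 2 [2y] bond c/1=1/16: DF=(167167/160000 − 1/16·(0.966200))/(1+1/16) = 1853/2000 ≈ 0.926500
step 3 [3y] bond c/1=1/80: DF=(91719/100000 − 1/80·(0.966200+0.926500))/(1+1/80) = 353/400 ≈ 0.882500
step 4 [4y] zero: DF = P = 4351/5000 ≈ 0.870200
step 5 [5y] swap r/1=1531/44923: DF=(1 − 1531/44923·(0.966200+0.926500+0.882500+0.870200))/(1+1531/44923) = 8469/10000 ≈ 0.846900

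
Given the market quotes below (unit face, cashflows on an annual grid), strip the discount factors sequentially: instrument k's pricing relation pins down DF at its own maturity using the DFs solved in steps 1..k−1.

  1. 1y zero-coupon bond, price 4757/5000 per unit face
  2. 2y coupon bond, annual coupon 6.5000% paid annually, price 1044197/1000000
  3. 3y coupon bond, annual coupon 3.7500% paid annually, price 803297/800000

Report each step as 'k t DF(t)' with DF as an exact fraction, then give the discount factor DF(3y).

1 1 4757/5000
2 2 1153/1250
3 3 9001/10000
DF(3y) = 9001/10000 ≈ 0.900100

step 1 [1y] zero: DF = P = 4757/5000 ≈ 0.951400
step 2 [2y] bond c/1=13/200: DF=(1044197/1000000 − 13/200·(0.951400))/(1+13/200) = 1153/1250 ≈ 0.922400
step 3 [3y] bond c/1=3/80: DF=(803297/800000 − 3/80·(0.951400+0.922400))/(1+3/80) = 9001/10000 ≈ 0.900100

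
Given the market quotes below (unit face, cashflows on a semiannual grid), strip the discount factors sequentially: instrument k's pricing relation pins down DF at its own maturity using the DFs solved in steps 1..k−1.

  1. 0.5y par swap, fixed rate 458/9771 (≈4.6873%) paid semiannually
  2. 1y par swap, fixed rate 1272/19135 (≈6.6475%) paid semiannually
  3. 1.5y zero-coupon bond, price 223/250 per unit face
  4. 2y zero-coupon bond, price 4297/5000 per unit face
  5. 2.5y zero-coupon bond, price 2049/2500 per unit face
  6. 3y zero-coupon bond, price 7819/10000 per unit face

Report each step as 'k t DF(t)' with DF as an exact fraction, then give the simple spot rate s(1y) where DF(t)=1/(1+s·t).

step 1 [0.5y] swap r/2=229/9771: DF=(1 − 229/9771·(0))/(1+229/9771) = 9771/10000 ≈ 0.977100
step 2 [1y] swap r/2=636/19135: DF=(1 − 636/19135·(0.977100))/(1+636/19135) = 2341/2500 ≈ 0.936400
step 3 [1.5y] zero: DF = P = 223/250 ≈ 0.892000
step 4 [2y] zero: DF = P = 4297/5000 ≈ 0.859400
step 5 [2.5y] zero: DF = P = 2049/2500 ≈ 0.819600
step 6 [3y] zero: DF = P = 7819/10000 ≈ 0.781900

1 1/2 9771/10000
2 1 2341/2500
3 3/2 223/250
4 2 4297/5000
5 5/2 2049/2500
6 3 7819/10000
s(1y) = (1/(2341/2500) − 1)/(1) = 159/2341 ≈ 6.7920%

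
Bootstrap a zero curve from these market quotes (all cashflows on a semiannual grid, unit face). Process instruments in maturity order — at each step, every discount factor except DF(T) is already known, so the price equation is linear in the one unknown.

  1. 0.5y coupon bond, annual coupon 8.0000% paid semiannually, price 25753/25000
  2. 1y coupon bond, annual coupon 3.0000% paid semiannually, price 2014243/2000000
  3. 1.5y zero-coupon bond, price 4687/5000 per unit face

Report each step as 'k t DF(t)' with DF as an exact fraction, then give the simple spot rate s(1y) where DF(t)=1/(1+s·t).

1 1/2 1981/2000
2 1 611/625
3 3/2 4687/5000
s(1y) = (1/(611/625) − 1)/(1) = 14/611 ≈ 2.2913%

step 1 [0.5y] bond c/2=1/25: DF=(25753/25000 − 1/25·(0))/(1+1/25) = 1981/2000 ≈ 0.990500
step 2 [1y] bond c/2=3/200: DF=(2014243/2000000 − 3/200·(0.990500))/(1+3/200) = 611/625 ≈ 0.977600
step 3 [1.5y] zero: DF = P = 4687/5000 ≈ 0.937400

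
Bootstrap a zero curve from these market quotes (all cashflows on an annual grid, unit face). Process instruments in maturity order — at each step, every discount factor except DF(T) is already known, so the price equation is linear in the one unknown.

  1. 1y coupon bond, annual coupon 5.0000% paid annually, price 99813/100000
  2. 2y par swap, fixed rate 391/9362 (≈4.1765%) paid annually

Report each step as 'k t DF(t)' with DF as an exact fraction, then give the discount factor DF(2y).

1 1 4753/5000
2 2 4609/5000
DF(2y) = 4609/5000 ≈ 0.921800

step 1 [1y] bond c/1=1/20: DF=(99813/100000 − 1/20·(0))/(1+1/20) = 4753/5000 ≈ 0.950600
step 2 [2y] swap r/1=391/9362: DF=(1 − 391/9362·(0.950600))/(1+391/9362) = 4609/5000 ≈ 0.921800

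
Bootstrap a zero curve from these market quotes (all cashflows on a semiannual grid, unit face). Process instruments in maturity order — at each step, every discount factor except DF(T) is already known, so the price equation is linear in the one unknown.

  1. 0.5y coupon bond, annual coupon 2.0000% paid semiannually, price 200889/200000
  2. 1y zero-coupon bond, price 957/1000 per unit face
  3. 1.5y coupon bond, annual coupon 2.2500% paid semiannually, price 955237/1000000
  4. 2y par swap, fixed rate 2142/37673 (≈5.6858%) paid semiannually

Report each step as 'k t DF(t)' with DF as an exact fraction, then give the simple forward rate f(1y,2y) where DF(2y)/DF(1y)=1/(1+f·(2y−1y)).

1 1/2 1989/2000
2 1 957/1000
3 3/2 9229/10000
4 2 8929/10000
f(1y,2y) = ((957/1000)/(8929/10000) − 1)/(1) = 641/8929 ≈ 7.1789%

step 1 [0.5y] bond c/2=1/100: DF=(200889/200000 − 1/100·(0))/(1+1/100) = 1989/2000 ≈ 0.994500
step 2 [1y] zero: DF = P = 957/1000 ≈ 0.957000
step 3 [1.5y] bond c/2=9/800: DF=(955237/1000000 − 9/800·(0.994500+0.957000))/(1+9/800) = 9229/10000 ≈ 0.922900
step 4 [2y] swap r/2=1071/37673: DF=(1 − 1071/37673·(0.994500+0.957000+0.922900))/(1+1071/37673) = 8929/10000 ≈ 0.892900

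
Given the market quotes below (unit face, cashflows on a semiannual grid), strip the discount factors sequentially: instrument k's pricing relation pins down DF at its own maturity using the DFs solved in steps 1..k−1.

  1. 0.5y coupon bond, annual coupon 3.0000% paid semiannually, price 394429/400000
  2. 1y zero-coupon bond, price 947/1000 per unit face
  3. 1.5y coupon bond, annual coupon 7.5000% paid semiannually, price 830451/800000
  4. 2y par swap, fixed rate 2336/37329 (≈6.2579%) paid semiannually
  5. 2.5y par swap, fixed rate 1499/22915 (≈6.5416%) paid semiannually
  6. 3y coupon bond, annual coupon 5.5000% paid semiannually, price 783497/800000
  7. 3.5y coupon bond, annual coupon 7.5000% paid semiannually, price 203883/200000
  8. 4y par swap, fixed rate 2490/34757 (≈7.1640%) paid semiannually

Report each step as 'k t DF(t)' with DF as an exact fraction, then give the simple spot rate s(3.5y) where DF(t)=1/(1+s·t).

1 1/2 1943/2000
2 1 947/1000
3 3/2 582/625
4 2 552/625
5 5/2 8501/10000
6 3 1661/2000
7 7/2 7869/10000
8 4 751/1000
s(3.5y) = (1/(7869/10000) − 1)/(7/2) = 4262/55083 ≈ 7.7374%

step 1 [0.5y] bond c/2=3/200: DF=(394429/400000 − 3/200·(0))/(1+3/200) = 1943/2000 ≈ 0.971500
step 2 [1y] zero: DF = P = 947/1000 ≈ 0.947000
step 3 [1.5y] bond c/2=3/80: DF=(830451/800000 − 3/80·(0.971500+0.947000))/(1+3/80) = 582/625 ≈ 0.931200
step 4 [2y] swap r/2=1168/37329: DF=(1 − 1168/37329·(0.971500+0.947000+0.931200))/(1+1168/37329) = 552/625 ≈ 0.883200
step 5 [2.5y] swap r/2=1499/45830: DF=(1 − 1499/45830·(0.971500+0.947000+0.931200+0.883200))/(1+1499/45830) = 8501/10000 ≈ 0.850100
step 6 [3y] bond c/2=11/400: DF=(783497/800000 − 11/400·(0.971500+0.947000+0.931200+0.883200+0.850100))/(1+11/400) = 1661/2000 ≈ 0.830500
step 7 [3.5y] bond c/2=3/80: DF=(203883/200000 − 3/80·(0.971500+0.947000+0.931200+0.883200+0.850100+0.830500))/(1+3/80) = 7869/10000 ≈ 0.786900
step 8 [4y] swap r/2=1245/34757: DF=(1 − 1245/34757·(0.971500+0.947000+0.931200+0.883200+0.850100+0.830500+0.786900))/(1+1245/34757) = 751/1000 ≈ 0.751000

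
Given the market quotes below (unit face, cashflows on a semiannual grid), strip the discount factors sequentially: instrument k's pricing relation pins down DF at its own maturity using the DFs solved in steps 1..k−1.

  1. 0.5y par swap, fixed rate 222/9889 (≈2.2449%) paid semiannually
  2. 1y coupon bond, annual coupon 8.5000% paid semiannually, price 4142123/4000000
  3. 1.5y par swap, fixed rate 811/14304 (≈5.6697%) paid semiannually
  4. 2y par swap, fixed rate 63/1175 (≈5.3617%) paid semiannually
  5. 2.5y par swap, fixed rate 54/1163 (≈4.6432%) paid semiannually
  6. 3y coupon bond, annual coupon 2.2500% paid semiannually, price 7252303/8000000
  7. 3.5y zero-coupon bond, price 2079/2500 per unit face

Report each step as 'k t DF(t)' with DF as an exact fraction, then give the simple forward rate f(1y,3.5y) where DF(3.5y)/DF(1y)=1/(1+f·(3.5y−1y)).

1 1/2 9889/10000
2 1 953/1000
3 3/2 9189/10000
4 2 562/625
5 5/2 223/250
6 3 8447/10000
7 7/2 2079/2500
f(1y,3.5y) = ((953/1000)/(2079/2500) − 1)/(5/2) = 607/10395 ≈ 5.8393%

step 1 [0.5y] swap r/2=111/9889: DF=(1 − 111/9889·(0))/(1+111/9889) = 9889/10000 ≈ 0.988900
step 2 [1y] bond c/2=17/400: DF=(4142123/4000000 − 17/400·(0.988900))/(1+17/400) = 953/1000 ≈ 0.953000
step 3 [1.5y] swap r/2=811/28608: DF=(1 − 811/28608·(0.988900+0.953000))/(1+811/28608) = 9189/10000 ≈ 0.918900
step 4 [2y] swap r/2=63/2350: DF=(1 − 63/2350·(0.988900+0.953000+0.918900))/(1+63/2350) = 562/625 ≈ 0.899200
step 5 [2.5y] swap r/2=27/1163: DF=(1 − 27/1163·(0.988900+0.953000+0.918900+0.899200))/(1+27/1163) = 223/250 ≈ 0.892000
step 6 [3y] bond c/2=9/800: DF=(7252303/8000000 − 9/800·(0.988900+0.953000+0.918900+0.899200+0.892000))/(1+9/800) = 8447/10000 ≈ 0.844700
step 7 [3.5y] zero: DF = P = 2079/2500 ≈ 0.831600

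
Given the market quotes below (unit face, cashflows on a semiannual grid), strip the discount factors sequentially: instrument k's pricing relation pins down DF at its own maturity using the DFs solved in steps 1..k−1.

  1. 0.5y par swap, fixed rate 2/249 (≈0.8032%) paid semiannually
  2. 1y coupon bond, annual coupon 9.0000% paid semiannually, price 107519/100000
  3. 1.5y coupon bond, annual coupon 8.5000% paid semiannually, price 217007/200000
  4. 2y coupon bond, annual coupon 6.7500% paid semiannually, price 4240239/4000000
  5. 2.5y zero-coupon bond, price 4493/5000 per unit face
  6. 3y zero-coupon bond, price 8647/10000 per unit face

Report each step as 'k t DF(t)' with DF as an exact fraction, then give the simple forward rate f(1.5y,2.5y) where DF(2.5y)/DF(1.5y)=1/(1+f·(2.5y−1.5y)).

1 1/2 249/250
2 1 493/500
3 3/2 24/25
4 2 4647/5000
5 5/2 4493/5000
6 3 8647/10000
f(1.5y,2.5y) = ((24/25)/(4493/5000) − 1)/(1) = 307/4493 ≈ 6.8329%

step 1 [0.5y] swap r/2=1/249: DF=(1 − 1/249·(0))/(1+1/249) = 249/250 ≈ 0.996000
step 2 [1y] bond c/2=9/200: DF=(107519/100000 − 9/200·(0.996000))/(1+9/200) = 493/500 ≈ 0.986000
step 3 [1.5y] bond c/2=17/400: DF=(217007/200000 − 17/400·(0.996000+0.986000))/(1+17/400) = 24/25 ≈ 0.960000
step 4 [2y] bond c/2=27/800: DF=(4240239/4000000 − 27/800·(0.996000+0.986000+0.960000))/(1+27/800) = 4647/5000 ≈ 0.929400
step 5 [2.5y] zero: DF = P = 4493/5000 ≈ 0.898600
step 6 [3y] zero: DF = P = 8647/10000 ≈ 0.864700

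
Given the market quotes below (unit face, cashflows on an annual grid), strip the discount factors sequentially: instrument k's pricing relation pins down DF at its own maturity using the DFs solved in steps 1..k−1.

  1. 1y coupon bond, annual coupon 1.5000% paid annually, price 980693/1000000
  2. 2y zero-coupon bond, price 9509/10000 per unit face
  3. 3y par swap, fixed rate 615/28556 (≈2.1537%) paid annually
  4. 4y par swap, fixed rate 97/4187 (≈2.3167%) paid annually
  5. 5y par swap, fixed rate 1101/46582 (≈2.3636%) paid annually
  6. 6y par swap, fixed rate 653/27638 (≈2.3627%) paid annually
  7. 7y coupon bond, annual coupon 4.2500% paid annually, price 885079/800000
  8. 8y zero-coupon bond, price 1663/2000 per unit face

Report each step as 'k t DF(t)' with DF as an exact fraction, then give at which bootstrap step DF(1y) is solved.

step 1 [1y] bond c/1=3/200: DF=(980693/1000000 − 3/200·(0))/(1+3/200) = 4831/5000 ≈ 0.966200
step 2 [2y] zero: DF = P = 9509/10000 ≈ 0.950900
step 3 [3y] swap r/1=615/28556: DF=(1 − 615/28556·(0.966200+0.950900))/(1+615/28556) = 1877/2000 ≈ 0.938500
step 4 [4y] swap r/1=97/4187: DF=(1 − 97/4187·(0.966200+0.950900+0.938500))/(1+97/4187) = 9127/10000 ≈ 0.912700
step 5 [5y] swap r/1=1101/46582: DF=(1 − 1101/46582·(0.966200+0.950900+0.938500+0.912700))/(1+1101/46582) = 8899/10000 ≈ 0.889900
step 6 [6y] swap r/1=653/27638: DF=(1 − 653/27638·(0.966200+0.950900+0.938500+0.912700+0.889900))/(1+653/27638) = 4347/5000 ≈ 0.869400
step 7 [7y] bond c/1=17/400: DF=(885079/800000 − 17/400·(0.966200+0.950900+0.938500+0.912700+0.889900+0.869400))/(1+17/400) = 8359/10000 ≈ 0.835900
step 8 [8y] zero: DF = P = 1663/2000 ≈ 0.831500

1 1 4831/5000
2 2 9509/10000
3 3 1877/2000
4 4 9127/10000
5 5 8899/10000
6 6 4347/5000
7 7 8359/10000
8 8 1663/2000
DF(1y) is solved at step 1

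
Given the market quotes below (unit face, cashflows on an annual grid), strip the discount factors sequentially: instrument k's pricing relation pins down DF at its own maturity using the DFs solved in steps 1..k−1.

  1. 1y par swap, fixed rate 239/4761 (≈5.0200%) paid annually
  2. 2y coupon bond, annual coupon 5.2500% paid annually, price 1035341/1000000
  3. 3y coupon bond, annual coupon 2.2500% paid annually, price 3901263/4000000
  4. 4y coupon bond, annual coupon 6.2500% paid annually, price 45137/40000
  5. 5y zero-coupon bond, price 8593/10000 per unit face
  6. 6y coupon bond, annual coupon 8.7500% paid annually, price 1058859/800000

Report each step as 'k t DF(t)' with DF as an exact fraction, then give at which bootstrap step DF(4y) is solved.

step 1 [1y] swap r/1=239/4761: DF=(1 − 239/4761·(0))/(1+239/4761) = 4761/5000 ≈ 0.952200
step 2 [2y] bond c/1=21/400: DF=(1035341/1000000 − 21/400·(0.952200))/(1+21/400) = 4681/5000 ≈ 0.936200
step 3 [3y] bond c/1=9/400: DF=(3901263/4000000 − 9/400·(0.952200+0.936200))/(1+9/400) = 9123/10000 ≈ 0.912300
step 4 [4y] bond c/1=1/16: DF=(45137/40000 − 1/16·(0.952200+0.936200+0.912300))/(1+1/16) = 8973/10000 ≈ 0.897300
step 5 [5y] zero: DF = P = 8593/10000 ≈ 0.859300
step 6 [6y] bond c/1=7/80: DF=(1058859/800000 − 7/80·(0.952200+0.936200+0.912300+0.897300+0.859300))/(1+7/80) = 1063/1250 ≈ 0.850400

1 1 4761/5000
2 2 4681/5000
3 3 9123/10000
4 4 8973/10000
5 5 8593/10000
6 6 1063/1250
DF(4y) is solved at step 4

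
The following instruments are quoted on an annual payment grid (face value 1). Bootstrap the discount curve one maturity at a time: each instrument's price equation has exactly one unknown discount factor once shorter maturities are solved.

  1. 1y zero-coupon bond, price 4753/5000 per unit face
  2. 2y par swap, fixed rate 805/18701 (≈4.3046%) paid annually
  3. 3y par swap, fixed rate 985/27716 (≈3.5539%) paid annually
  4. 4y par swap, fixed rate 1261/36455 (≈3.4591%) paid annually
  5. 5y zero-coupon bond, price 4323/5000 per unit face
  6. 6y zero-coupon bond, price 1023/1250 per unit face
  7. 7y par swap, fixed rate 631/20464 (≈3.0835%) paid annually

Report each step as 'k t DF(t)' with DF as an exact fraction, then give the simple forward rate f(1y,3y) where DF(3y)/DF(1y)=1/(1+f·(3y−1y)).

step 1 [1y] zero: DF = P = 4753/5000 ≈ 0.950600
step 2 [2y] swap r/1=805/18701: DF=(1 − 805/18701·(0.950600))/(1+805/18701) = 1839/2000 ≈ 0.919500
step 3 [3y] swap r/1=985/27716: DF=(1 − 985/27716·(0.950600+0.919500))/(1+985/27716) = 1803/2000 ≈ 0.901500
step 4 [4y] swap r/1=1261/36455: DF=(1 − 1261/36455·(0.950600+0.919500+0.901500))/(1+1261/36455) = 8739/10000 ≈ 0.873900
step 5 [5y] zero: DF = P = 4323/5000 ≈ 0.864600
step 6 [6y] zero: DF = P = 1023/1250 ≈ 0.818400
step 7 [7y] swap r/1=631/20464: DF=(1 − 631/20464·(0.950600+0.919500+0.901500+0.873900+0.864600+0.818400))/(1+631/20464) = 8107/10000 ≈ 0.810700

1 1 4753/5000
2 2 1839/2000
3 3 1803/2000
4 4 8739/10000
5 5 4323/5000
6 6 1023/1250
7 7 8107/10000
f(1y,3y) = ((4753/5000)/(1803/2000) − 1)/(2) = 491/18030 ≈ 2.7232%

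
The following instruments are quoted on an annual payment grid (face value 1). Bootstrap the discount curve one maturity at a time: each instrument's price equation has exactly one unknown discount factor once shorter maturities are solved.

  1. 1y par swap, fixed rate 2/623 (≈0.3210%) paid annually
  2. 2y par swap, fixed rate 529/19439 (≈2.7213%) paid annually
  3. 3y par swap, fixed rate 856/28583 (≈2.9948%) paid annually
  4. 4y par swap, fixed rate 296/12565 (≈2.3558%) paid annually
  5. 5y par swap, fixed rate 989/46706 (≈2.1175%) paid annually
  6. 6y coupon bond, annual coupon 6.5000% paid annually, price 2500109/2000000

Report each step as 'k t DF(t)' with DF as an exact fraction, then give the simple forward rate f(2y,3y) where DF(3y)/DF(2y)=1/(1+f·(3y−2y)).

step 1 [1y] swap r/1=2/623: DF=(1 − 2/623·(0))/(1+2/623) = 623/625 ≈ 0.996800
step 2 [2y] swap r/1=529/19439: DF=(1 − 529/19439·(0.996800))/(1+529/19439) = 9471/10000 ≈ 0.947100
step 3 [3y] swap r/1=856/28583: DF=(1 − 856/28583·(0.996800+0.947100))/(1+856/28583) = 1143/1250 ≈ 0.914400
step 4 [4y] swap r/1=296/12565: DF=(1 − 296/12565·(0.996800+0.947100+0.914400))/(1+296/12565) = 1139/1250 ≈ 0.911200
step 5 [5y] swap r/1=989/46706: DF=(1 − 989/46706·(0.996800+0.947100+0.914400+0.911200))/(1+989/46706) = 9011/10000 ≈ 0.901100
step 6 [6y] bond c/1=13/200: DF=(2500109/2000000 − 13/200·(0.996800+0.947100+0.914400+0.911200+0.901100))/(1+13/200) = 8887/10000 ≈ 0.888700

1 1 623/625
2 2 9471/10000
3 3 1143/1250
4 4 1139/1250
5 5 9011/10000
6 6 8887/10000
f(2y,3y) = ((9471/10000)/(1143/1250) − 1)/(1) = 109/3048 ≈ 3.5761%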